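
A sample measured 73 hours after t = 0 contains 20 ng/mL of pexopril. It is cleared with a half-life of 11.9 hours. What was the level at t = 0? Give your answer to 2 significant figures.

1400 ng/mL

Number of half-lives elapsed: n = 73/11.9 ≈ 6.1345.
A₀ = A × 2^n = 20 × 2^6.1345 = 20 × 70.251 ≈ 1405 ng/mL.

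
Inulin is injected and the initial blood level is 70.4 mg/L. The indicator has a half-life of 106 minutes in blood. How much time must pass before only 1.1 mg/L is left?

636 minutes

1.1/70.4 = 1/64, so 6 half-lives have elapsed.
t = 6 × 106 = 636 minutes.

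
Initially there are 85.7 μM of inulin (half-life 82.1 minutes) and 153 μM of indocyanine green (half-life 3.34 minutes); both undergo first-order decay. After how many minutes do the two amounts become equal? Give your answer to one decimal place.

2.9 minutes

Set 85.7·(1/2)^(t/82.1) = 153·(1/2)^(t/3.34).
Taking log₂: log₂(85.7/153) = t·(1/82.1 − 1/3.34).
log₂(0.56013) = -0.83616; 1/82.1 − 1/3.34 = -0.28722.
t = -0.83616 / -0.28722 ≈ 2.9112 minutes.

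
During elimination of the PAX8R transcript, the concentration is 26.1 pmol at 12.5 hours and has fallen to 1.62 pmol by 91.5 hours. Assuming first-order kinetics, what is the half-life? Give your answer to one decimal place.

Over Δt = 91.5 − 12.5 = 79 hours, the level fell by a factor of 26.1/1.62 ≈ 16.111.
n = log₂(16.111) ≈ 4.01 half-lives, so t½ = 79/4.01 ≈ 19.701 hours.

19.7 hours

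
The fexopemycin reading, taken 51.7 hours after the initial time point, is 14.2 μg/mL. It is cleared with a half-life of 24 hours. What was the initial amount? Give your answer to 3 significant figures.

63.2 μg/mL

Number of half-lives elapsed: n = 51.7/24 ≈ 2.1542.
A₀ = A × 2^n = 14.2 × 2^2.1542 = 14.2 × 4.4511 ≈ 63.206 μg/mL.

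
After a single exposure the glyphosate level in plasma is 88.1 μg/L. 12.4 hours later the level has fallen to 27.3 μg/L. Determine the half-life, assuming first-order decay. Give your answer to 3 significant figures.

7.34 hours

A/A₀ = 27.3/88.1 ≈ 0.30988.
n = log₂(3.2271) ≈ 1.6902 half-lives elapsed in 12.4 hours.
t½ = 12.4/1.6902 ≈ 7.3362 hours.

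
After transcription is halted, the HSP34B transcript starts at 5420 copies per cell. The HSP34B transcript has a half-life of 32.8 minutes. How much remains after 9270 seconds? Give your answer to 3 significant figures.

207 copies per cell

Convert the elapsed time: 9270 seconds = 154.5 minutes.
Number of half-lives: n = 154.5/32.8 ≈ 4.7104.
Remaining = 5420 × (1/2)^4.7104 = 5420 × 0.038198 ≈ 207.03 copies per cell.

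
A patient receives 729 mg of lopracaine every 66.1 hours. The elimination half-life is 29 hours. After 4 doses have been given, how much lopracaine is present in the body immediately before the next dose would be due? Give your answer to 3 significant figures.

The 4 doses were given 264.4, 198.3, 132.2, 66.1 hours ago.
Total = 729·(1/2)^(264.4/29) + 729·(1/2)^(198.3/29) + 729·(1/2)^(132.2/29) + 729·(1/2)^(66.1/29)
      = 1.3127 + 6.3724 + 30.935 + 150.17 ≈ 188.79 mg.

189 mg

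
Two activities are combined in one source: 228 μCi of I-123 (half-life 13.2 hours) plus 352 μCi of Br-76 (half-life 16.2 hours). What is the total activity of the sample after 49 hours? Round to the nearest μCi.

I-123: 228 × (1/2)^(49/13.2) = 228 × (1/2)^3.7121 ≈ 17.397 μCi.
Br-76: 352 × (1/2)^(49/16.2) = 352 × (1/2)^3.0247 ≈ 43.253 μCi.
Total = 17.397 + 43.253 ≈ 60.65 μCi.

61 μCi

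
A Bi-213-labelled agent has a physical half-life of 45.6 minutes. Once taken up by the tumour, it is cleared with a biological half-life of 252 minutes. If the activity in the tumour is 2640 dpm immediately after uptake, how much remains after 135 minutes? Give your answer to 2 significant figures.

1/t_eff = 1/t_phys + 1/t_biol = 1/45.6 + 1/252 = 0.025898 per minute.
t_eff = 45.6 × 252 / (45.6 + 252) ≈ 38.613 minutes.
Remaining = 2640 × (1/2)^(135/38.613) = 2640 × (1/2)^3.4962 ≈ 233.95 dpm.

230 dpm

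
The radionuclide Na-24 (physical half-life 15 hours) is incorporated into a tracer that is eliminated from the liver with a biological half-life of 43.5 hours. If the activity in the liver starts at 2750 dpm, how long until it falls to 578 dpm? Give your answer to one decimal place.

1/t_eff = 1/t_phys + 1/t_biol = 1/15 + 1/43.5 = 0.089655 per hour.
t_eff = 15 × 43.5 / (15 + 43.5) ≈ 11.154 hours.
n = log₂(2750/578) ≈ 2.2503; t = 2.2503 × 11.154 ≈ 25.099 hours.

25.1 hours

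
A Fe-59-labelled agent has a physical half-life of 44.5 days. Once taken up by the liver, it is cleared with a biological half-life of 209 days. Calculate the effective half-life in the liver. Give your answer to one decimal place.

1/t_eff = 1/t_phys + 1/t_biol = 1/44.5 + 1/209 = 0.027257 per day.
t_eff = 44.5 × 209 / (44.5 + 209) ≈ 36.688 days.

36.7 days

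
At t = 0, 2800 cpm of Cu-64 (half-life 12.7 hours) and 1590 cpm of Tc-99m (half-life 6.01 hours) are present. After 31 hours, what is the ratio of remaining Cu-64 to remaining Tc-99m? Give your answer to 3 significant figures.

11.6

Cu-64: 2800 × (1/2)^(31/12.7) = 2800 × (1/2)^2.4409 ≈ 515.66 cpm.
Tc-99m: 1590 × (1/2)^(31/6.01) = 1590 × (1/2)^5.1581 ≈ 44.531 cpm.
Ratio ≈ 515.66 / 44.531 ≈ 11.58.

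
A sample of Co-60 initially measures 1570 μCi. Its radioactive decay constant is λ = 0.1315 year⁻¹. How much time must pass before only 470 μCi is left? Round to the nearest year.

9 years

t½ = ln 2 / λ = 0.69315 / 0.1315 ≈ 5.2711 years.
Fraction remaining = 470/1570 ≈ 0.29936.
n = log₂(1570/470) = ln(3.3404)/ln 2 ≈ 1.74 half-lives.
t = n × t½ = 1.74 × 5.2711 ≈ 9.1718 years.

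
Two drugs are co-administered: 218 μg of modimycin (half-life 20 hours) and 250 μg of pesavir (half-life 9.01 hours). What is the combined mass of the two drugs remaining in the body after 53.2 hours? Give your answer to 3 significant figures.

modimycin: 218 × (1/2)^(53.2/20) = 218 × (1/2)^2.66 ≈ 34.492 μg.
pesavir: 250 × (1/2)^(53.2/9.01) = 250 × (1/2)^5.9046 ≈ 4.1734 μg.
Total = 34.492 + 4.1734 ≈ 38.665 μg.

38.7 μg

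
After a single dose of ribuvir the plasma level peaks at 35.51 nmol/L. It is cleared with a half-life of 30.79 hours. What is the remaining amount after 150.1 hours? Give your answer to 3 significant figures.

Number of half-lives: n = 150.1/30.79 ≈ 4.875.
Remaining = 35.51 × (1/2)^4.875 = 35.51 × 0.034079 ≈ 1.2102 nmol/L.

1.21 nmol/L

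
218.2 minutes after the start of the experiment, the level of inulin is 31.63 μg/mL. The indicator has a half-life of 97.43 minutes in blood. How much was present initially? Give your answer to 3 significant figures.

Number of half-lives elapsed: n = 218.2/97.43 ≈ 2.2396.
A₀ = A × 2^n = 31.63 × 2^2.2396 = 31.63 × 4.7225 ≈ 149.37 μg/mL.

149 μg/mL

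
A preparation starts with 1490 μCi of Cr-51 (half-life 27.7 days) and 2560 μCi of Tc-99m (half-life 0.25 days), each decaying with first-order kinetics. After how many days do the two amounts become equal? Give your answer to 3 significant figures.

Set 1490·(1/2)^(t/27.7) = 2560·(1/2)^(t/0.25).
Taking log₂: log₂(1490/2560) = t·(1/27.7 − 1/0.25).
log₂(0.58203) = -0.78083; 1/27.7 − 1/0.25 = -3.9639.
t = -0.78083 / -3.9639 ≈ 0.19699 days.

0.197 days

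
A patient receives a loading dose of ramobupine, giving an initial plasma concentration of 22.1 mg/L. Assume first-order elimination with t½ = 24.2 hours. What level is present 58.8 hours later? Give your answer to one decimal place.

4.1 mg/L

Number of half-lives: n = 58.8/24.2 ≈ 2.4298.
Remaining = 22.1 × (1/2)^2.4298 = 22.1 × 0.1856 ≈ 4.1017 mg/L.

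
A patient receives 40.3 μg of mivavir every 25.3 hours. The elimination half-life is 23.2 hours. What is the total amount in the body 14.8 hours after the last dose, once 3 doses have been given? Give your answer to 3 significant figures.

43.8 μg

The 3 doses were given 65.4, 40.1, 14.8 hours ago.
Total = 40.3·(1/2)^(65.4/23.2) + 40.3·(1/2)^(40.1/23.2) + 40.3·(1/2)^(14.8/23.2)
      = 5.711 + 12.162 + 25.898 ≈ 43.771 μg.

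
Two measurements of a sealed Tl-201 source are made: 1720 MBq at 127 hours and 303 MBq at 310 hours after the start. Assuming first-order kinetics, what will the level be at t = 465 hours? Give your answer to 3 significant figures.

Over Δt = 310 − 127 = 183 hours, the level fell by a factor of 1720/303 ≈ 5.6766.
n = log₂(5.6766) ≈ 2.505 half-lives, so t½ = 183/2.505 ≈ 73.053 hours.
From t = 310 to t = 465: 303 × (1/2)^((465−310)/73.053) ≈ 69.62 MBq.

69.6 MBq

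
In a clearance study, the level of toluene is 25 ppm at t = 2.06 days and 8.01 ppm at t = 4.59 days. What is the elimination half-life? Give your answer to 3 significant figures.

1.54 days

Over Δt = 4.59 − 2.06 = 2.53 days, the level fell by a factor of 25/8.01 ≈ 3.1211.
n = log₂(3.1211) ≈ 1.6421 half-lives, so t½ = 2.53/1.6421 ≈ 1.5408 days.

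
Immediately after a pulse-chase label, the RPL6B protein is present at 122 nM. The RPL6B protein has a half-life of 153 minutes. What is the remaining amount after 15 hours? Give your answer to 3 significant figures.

Convert the elapsed time: 15 hours = 900 minutes.
Number of half-lives: n = 900/153 ≈ 5.8824.
Remaining = 122 × (1/2)^5.8824 = 122 × 0.016953 ≈ 2.0682 nM.

2.07 nM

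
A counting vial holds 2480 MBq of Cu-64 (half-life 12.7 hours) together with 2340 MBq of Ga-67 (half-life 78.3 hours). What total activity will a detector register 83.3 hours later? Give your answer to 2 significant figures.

1100 MBq

Cu-64: 2480 × (1/2)^(83.3/12.7) = 2480 × (1/2)^6.5591 ≈ 26.301 MBq.
Ga-67: 2340 × (1/2)^(83.3/78.3) = 2340 × (1/2)^1.0639 ≈ 1119.3 MBq.
Total = 26.301 + 1119.3 ≈ 1145.6 MBq.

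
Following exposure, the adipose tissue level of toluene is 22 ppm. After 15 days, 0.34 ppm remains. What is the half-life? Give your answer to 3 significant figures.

2.49 days

A/A₀ = 0.34/22 ≈ 0.015455.
n = log₂(64.706) ≈ 6.0158 half-lives elapsed in 15 days.
t½ = 15/6.0158 ≈ 2.4934 days.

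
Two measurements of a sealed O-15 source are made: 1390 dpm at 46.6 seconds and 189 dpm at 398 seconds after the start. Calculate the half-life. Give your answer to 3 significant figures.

122 seconds

Over Δt = 398 − 46.6 = 351.4 seconds, the level fell by a factor of 1390/189 ≈ 7.3545.
n = log₂(7.3545) ≈ 2.8786 half-lives, so t½ = 351.4/2.8786 ≈ 122.07 seconds.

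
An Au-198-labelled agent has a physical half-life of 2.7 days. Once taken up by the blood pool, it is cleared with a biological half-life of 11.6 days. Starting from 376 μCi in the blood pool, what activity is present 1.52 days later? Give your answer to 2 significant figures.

1/t_eff = 1/t_phys + 1/t_biol = 1/2.7 + 1/11.6 = 0.45658 per day.
t_eff = 2.7 × 11.6 / (2.7 + 11.6) ≈ 2.1902 days.
Remaining = 376 × (1/2)^(1.52/2.1902) = 376 × (1/2)^0.694 ≈ 232.42 μCi.

230 μCi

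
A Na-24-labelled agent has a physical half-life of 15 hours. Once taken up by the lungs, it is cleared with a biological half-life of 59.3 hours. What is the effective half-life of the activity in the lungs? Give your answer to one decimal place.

12.0 hours

1/t_eff = 1/t_phys + 1/t_biol = 1/15 + 1/59.3 = 0.08353 per hour.
t_eff = 15 × 59.3 / (15 + 59.3) ≈ 11.972 hours.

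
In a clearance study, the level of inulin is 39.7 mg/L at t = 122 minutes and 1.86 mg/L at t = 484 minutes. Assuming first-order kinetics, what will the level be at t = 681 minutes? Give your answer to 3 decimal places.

Over Δt = 484 − 122 = 362 minutes, the level fell by a factor of 39.7/1.86 ≈ 21.344.
n = log₂(21.344) ≈ 4.4158 half-lives, so t½ = 362/4.4158 ≈ 81.979 minutes.
From t = 484 to t = 681: 1.86 × (1/2)^((681−484)/81.979) ≈ 0.35166 mg/L.

0.352 mg/L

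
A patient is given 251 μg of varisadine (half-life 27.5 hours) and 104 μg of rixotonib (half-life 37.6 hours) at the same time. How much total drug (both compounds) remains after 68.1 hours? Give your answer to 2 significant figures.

varisadine: 251 × (1/2)^(68.1/27.5) = 251 × (1/2)^2.4764 ≈ 45.104 μg.
rixotonib: 104 × (1/2)^(68.1/37.6) = 104 × (1/2)^1.8112 ≈ 29.636 μg.
Total = 45.104 + 29.636 ≈ 74.74 μg.

75 μg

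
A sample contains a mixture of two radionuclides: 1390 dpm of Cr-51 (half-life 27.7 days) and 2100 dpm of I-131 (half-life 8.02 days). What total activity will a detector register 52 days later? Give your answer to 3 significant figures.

402 dpm

Cr-51: 1390 × (1/2)^(52/27.7) = 1390 × (1/2)^1.8773 ≈ 378.36 dpm.
I-131: 2100 × (1/2)^(52/8.02) = 2100 × (1/2)^6.4838 ≈ 23.464 dpm.
Total = 378.36 + 23.464 ≈ 401.82 dpm.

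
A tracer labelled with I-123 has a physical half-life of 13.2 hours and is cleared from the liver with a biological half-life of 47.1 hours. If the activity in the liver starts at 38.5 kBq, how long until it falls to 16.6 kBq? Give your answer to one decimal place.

1/t_eff = 1/t_phys + 1/t_biol = 1/13.2 + 1/47.1 = 0.096989 per hour.
t_eff = 13.2 × 47.1 / (13.2 + 47.1) ≈ 10.31 hours.
n = log₂(38.5/16.6) ≈ 1.2137; t = 1.2137 × 10.31 ≈ 12.514 hours.

12.5 hours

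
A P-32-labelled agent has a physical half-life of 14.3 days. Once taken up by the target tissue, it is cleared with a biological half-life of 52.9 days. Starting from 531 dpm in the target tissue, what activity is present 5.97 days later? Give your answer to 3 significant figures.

368 dpm

1/t_eff = 1/t_phys + 1/t_biol = 1/14.3 + 1/52.9 = 0.088834 per day.
t_eff = 14.3 × 52.9 / (14.3 + 52.9) ≈ 11.257 days.
Remaining = 531 × (1/2)^(5.97/11.257) = 531 × (1/2)^0.53034 ≈ 367.66 dpm.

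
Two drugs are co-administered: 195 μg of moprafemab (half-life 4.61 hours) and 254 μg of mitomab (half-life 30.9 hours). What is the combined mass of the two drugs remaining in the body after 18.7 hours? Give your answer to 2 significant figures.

moprafemab: 195 × (1/2)^(18.7/4.61) = 195 × (1/2)^4.0564 ≈ 11.72 μg.
mitomab: 254 × (1/2)^(18.7/30.9) = 254 × (1/2)^0.60518 ≈ 166.98 μg.
Total = 11.72 + 166.98 ≈ 178.7 μg.

180 μg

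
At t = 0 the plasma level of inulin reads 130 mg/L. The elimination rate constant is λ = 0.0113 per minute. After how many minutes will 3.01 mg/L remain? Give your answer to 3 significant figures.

333 minutes

t½ = ln 2 / λ = 0.69315 / 0.0113 ≈ 61.34 minutes.
Fraction remaining = 3.01/130 ≈ 0.023154.
n = log₂(130/3.01) = ln(43.189)/ln 2 ≈ 5.4326 half-lives.
t = n × t½ = 5.4326 × 61.34 ≈ 333.24 minutes.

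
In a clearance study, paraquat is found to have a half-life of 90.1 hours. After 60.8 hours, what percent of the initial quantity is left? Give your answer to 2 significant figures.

n = 60.8/90.1 ≈ 0.67481 half-lives.
Fraction remaining = (1/2)^0.67481 ≈ 0.62642, i.e. 62.642%.

63%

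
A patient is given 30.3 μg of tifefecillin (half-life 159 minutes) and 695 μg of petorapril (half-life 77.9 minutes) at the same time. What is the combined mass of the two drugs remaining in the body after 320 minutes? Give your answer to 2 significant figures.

tifefecillin: 30.3 × (1/2)^(320/159) = 30.3 × (1/2)^2.0126 ≈ 7.5092 μg.
petorapril: 695 × (1/2)^(320/77.9) = 695 × (1/2)^4.1078 ≈ 40.309 μg.
Total = 7.5092 + 40.309 ≈ 47.818 μg.

48 μg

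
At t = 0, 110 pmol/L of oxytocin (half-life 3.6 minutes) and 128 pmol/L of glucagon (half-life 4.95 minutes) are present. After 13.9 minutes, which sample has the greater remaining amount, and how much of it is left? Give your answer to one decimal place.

oxytocin: 110 × (1/2)^3.8611 ≈ 7.5698 pmol/L.
glucagon: 128 × (1/2)^2.8081 ≈ 18.277 pmol/L.
Glucagon has more remaining, at ≈ 18.277 pmol/L.

glucagon, 18.3 pmol/L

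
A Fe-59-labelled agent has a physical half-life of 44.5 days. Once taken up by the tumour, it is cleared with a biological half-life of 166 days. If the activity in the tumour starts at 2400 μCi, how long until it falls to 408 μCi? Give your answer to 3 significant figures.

89.7 days

1/t_eff = 1/t_phys + 1/t_biol = 1/44.5 + 1/166 = 0.028496 per day.
t_eff = 44.5 × 166 / (44.5 + 166) ≈ 35.093 days.
n = log₂(2400/408) ≈ 2.5564; t = 2.5564 × 35.093 ≈ 89.711 days.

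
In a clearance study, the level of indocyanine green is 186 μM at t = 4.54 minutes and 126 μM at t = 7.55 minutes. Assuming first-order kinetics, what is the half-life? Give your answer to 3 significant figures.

5.36 minutes

Over Δt = 7.55 − 4.54 = 3.01 minutes, the level fell by a factor of 186/126 ≈ 1.4762.
n = log₂(1.4762) ≈ 0.56188 half-lives, so t½ = 3.01/0.56188 ≈ 5.357 minutes.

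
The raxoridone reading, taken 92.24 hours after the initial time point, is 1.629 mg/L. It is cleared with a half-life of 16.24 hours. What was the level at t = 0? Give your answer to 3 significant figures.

83.5 mg/L

Number of half-lives elapsed: n = 92.24/16.24 ≈ 5.6798.
A₀ = A × 2^n = 1.629 × 2^5.6798 = 1.629 × 51.261 ≈ 83.505 mg/L.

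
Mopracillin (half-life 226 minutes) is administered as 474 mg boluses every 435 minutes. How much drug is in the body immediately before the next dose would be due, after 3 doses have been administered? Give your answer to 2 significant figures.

170 mg

The 3 doses were given 1305, 870, 435 minutes ago.
Total = 474·(1/2)^(1305/226) + 474·(1/2)^(870/226) + 474·(1/2)^(435/226)
      = 8.6602 + 32.881 + 124.84 ≈ 166.38 mg.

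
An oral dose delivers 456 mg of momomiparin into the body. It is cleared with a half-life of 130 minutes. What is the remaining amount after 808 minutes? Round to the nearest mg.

6 mg

Number of half-lives: n = 808/130 ≈ 6.2154.
Remaining = 456 × (1/2)^6.2154 = 456 × 0.013458 ≈ 6.1369 mg.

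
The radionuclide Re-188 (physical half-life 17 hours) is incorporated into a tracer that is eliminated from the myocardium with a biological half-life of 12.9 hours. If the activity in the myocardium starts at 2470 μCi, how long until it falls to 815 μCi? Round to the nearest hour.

12 hours

1/t_eff = 1/t_phys + 1/t_biol = 1/17 + 1/12.9 = 0.13634 per hour.
t_eff = 17 × 12.9 / (17 + 12.9) ≈ 7.3344 hours.
n = log₂(2470/815) ≈ 1.5996; t = 1.5996 × 7.3344 ≈ 11.732 hours.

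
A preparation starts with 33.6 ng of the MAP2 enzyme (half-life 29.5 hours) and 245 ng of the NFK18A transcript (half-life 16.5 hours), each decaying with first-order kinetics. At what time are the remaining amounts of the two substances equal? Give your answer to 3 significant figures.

107 hours

Set 33.6·(1/2)^(t/29.5) = 245·(1/2)^(t/16.5).
Taking log₂: log₂(33.6/245) = t·(1/29.5 − 1/16.5).
log₂(0.13714) = -2.8662; 1/29.5 − 1/16.5 = -0.026708.
t = -2.8662 / -0.026708 ≈ 107.32 hours.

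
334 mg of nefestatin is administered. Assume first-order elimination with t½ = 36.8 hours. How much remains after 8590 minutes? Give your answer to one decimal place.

22.5 mg

Convert the elapsed time: 8590 minutes = 143.167 hours.
Number of half-lives: n = 143.167/36.8 ≈ 3.8904.
Remaining = 334 × (1/2)^3.8904 = 334 × 0.067433 ≈ 22.523 mg.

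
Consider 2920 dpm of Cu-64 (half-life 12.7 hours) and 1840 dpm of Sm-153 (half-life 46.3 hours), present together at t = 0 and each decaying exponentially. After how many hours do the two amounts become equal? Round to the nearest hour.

12 hours

Set 2920·(1/2)^(t/12.7) = 1840·(1/2)^(t/46.3).
Taking log₂: log₂(2920/1840) = t·(1/12.7 − 1/46.3).
log₂(1.587) = 0.66626; 1/12.7 − 1/46.3 = 0.057142.
t = 0.66626 / 0.057142 ≈ 11.66 hours.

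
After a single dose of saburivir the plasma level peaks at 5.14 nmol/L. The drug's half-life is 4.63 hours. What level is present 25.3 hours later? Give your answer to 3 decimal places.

Number of half-lives: n = 25.3/4.63 ≈ 5.4644.
Remaining = 5.14 × (1/2)^5.4644 = 5.14 × 0.02265 ≈ 0.11642 nmol/L.

0.116 nmol/L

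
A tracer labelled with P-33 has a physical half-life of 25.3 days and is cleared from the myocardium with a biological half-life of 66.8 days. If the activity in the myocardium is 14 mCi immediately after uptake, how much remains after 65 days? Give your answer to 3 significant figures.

1/t_eff = 1/t_phys + 1/t_biol = 1/25.3 + 1/66.8 = 0.054496 per day.
t_eff = 25.3 × 66.8 / (25.3 + 66.8) ≈ 18.35 days.
Remaining = 14 × (1/2)^(65/18.35) = 14 × (1/2)^3.5422 ≈ 1.2017 mCi.

1.20 mCi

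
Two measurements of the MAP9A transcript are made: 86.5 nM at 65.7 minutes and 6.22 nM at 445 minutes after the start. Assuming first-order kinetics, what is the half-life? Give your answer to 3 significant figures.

99.9 minutes

Over Δt = 445 − 65.7 = 379.3 minutes, the level fell by a factor of 86.5/6.22 ≈ 13.907.
n = log₂(13.907) ≈ 3.7977 half-lives, so t½ = 379.3/3.7977 ≈ 99.876 minutes.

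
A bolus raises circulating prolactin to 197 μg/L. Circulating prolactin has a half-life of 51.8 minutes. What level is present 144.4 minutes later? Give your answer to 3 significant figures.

28.5 μg/L

Number of half-lives: n = 144.4/51.8 ≈ 2.7876.
Remaining = 197 × (1/2)^2.7876 = 197 × 0.14482 ≈ 28.53 μg/L.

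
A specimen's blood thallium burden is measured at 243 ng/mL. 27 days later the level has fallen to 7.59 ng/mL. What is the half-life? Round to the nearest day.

5 days

A/A₀ = 7.59/243 ≈ 0.031235.
n = log₂(32.016) ≈ 5.0007 half-lives elapsed in 27 days.
t½ = 27/5.0007 ≈ 5.3992 days.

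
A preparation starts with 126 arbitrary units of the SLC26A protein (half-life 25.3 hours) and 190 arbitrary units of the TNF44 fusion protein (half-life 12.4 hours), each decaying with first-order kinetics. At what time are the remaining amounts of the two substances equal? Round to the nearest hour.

14 hours

Set 126·(1/2)^(t/25.3) = 190·(1/2)^(t/12.4).
Taking log₂: log₂(126/190) = t·(1/25.3 − 1/12.4).
log₂(0.66316) = -0.59258; 1/25.3 − 1/12.4 = -0.041119.
t = -0.59258 / -0.041119 ≈ 14.411 hours.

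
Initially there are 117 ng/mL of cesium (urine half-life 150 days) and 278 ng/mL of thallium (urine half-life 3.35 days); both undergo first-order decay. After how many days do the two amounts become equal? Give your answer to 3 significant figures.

4.28 days

Set 117·(1/2)^(t/150) = 278·(1/2)^(t/3.35).
Taking log₂: log₂(117/278) = t·(1/150 − 1/3.35).
log₂(0.42086) = -1.2486; 1/150 − 1/3.35 = -0.29184.
t = -1.2486 / -0.29184 ≈ 4.2783 days.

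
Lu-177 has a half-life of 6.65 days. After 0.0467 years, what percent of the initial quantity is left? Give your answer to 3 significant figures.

0.0467 years = 17.0455 days.
n = 17.0455/6.65 ≈ 2.5632 half-lives.
Fraction remaining = (1/2)^2.5632 ≈ 0.1692, i.e. 16.92%.

16.9%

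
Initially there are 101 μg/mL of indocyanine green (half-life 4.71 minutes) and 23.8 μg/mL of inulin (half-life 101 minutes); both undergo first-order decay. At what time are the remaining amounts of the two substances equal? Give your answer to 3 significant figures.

10.3 minutes

Set 101·(1/2)^(t/4.71) = 23.8·(1/2)^(t/101).
Taking log₂: log₂(101/23.8) = t·(1/4.71 − 1/101).
log₂(4.2437) = 2.0853; 1/4.71 − 1/101 = 0.20241.
t = 2.0853 / 0.20241 ≈ 10.302 minutes.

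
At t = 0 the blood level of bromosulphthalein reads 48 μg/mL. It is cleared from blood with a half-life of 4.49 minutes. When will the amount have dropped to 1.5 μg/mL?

1.5/48 = 1/32, so 5 half-lives have elapsed.
t = 5 × 4.49 = 22.45 minutes.

22.45 minutes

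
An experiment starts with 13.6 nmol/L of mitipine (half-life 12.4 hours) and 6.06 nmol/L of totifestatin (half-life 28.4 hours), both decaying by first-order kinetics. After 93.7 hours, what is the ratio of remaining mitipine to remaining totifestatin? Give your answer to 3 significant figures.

mitipine: 13.6 × (1/2)^(93.7/12.4) = 13.6 × (1/2)^7.5565 ≈ 0.072247 nmol/L.
totifestatin: 6.06 × (1/2)^(93.7/28.4) = 6.06 × (1/2)^3.2993 ≈ 0.61558 nmol/L.
Ratio ≈ 0.072247 / 0.61558 ≈ 0.11736.

0.117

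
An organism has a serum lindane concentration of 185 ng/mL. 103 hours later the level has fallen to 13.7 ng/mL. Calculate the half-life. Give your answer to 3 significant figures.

A/A₀ = 13.7/185 ≈ 0.074054.
n = log₂(13.504) ≈ 3.7553 half-lives elapsed in 103 hours.
t½ = 103/3.7553 ≈ 27.428 hours.

27.4 hours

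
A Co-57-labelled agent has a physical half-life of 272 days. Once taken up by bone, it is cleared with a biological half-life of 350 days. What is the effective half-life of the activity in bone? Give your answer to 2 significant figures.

1/t_eff = 1/t_phys + 1/t_biol = 1/272 + 1/350 = 0.0065336 per day.
t_eff = 272 × 350 / (272 + 350) ≈ 153.05 days.

150 days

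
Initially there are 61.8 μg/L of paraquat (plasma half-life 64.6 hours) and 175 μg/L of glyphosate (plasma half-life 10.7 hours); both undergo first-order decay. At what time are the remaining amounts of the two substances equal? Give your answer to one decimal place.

Set 61.8·(1/2)^(t/64.6) = 175·(1/2)^(t/10.7).
Taking log₂: log₂(61.8/175) = t·(1/64.6 − 1/10.7).
log₂(0.35314) = -1.5017; 1/64.6 − 1/10.7 = -0.077978.
t = -1.5017 / -0.077978 ≈ 19.258 hours.

19.3 hours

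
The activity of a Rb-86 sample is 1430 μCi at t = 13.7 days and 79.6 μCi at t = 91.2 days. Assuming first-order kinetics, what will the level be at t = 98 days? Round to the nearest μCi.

62 μCi

Over Δt = 91.2 − 13.7 = 77.5 days, the level fell by a factor of 1430/79.6 ≈ 17.965.
n = log₂(17.965) ≈ 4.1671 half-lives, so t½ = 77.5/4.1671 ≈ 18.598 days.
From t = 91.2 to t = 98: 79.6 × (1/2)^((98−91.2)/18.598) ≈ 61.78 μCi.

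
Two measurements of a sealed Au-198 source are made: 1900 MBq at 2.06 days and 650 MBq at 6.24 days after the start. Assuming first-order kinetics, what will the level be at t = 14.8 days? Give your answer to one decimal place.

Over Δt = 6.24 − 2.06 = 4.18 days, the level fell by a factor of 1900/650 ≈ 2.9231.
n = log₂(2.9231) ≈ 1.5475 half-lives, so t½ = 4.18/1.5475 ≈ 2.7012 days.
From t = 6.24 to t = 14.8: 650 × (1/2)^((14.8−6.24)/2.7012) ≈ 72.268 MBq.

72.3 MBq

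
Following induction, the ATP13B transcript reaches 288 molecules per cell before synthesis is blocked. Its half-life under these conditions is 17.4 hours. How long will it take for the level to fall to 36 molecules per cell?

36/288 = 1/8, so 3 half-lives have elapsed.
t = 3 × 17.4 = 52.2 hours.

52.2 hours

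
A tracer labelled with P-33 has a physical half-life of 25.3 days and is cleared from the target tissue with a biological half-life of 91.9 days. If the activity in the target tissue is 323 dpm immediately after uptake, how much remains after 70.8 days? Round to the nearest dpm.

1/t_eff = 1/t_phys + 1/t_biol = 1/25.3 + 1/91.9 = 0.050407 per day.
t_eff = 25.3 × 91.9 / (25.3 + 91.9) ≈ 19.838 days.
Remaining = 323 × (1/2)^(70.8/19.838) = 323 × (1/2)^3.5688 ≈ 27.22 dpm.

27 dpm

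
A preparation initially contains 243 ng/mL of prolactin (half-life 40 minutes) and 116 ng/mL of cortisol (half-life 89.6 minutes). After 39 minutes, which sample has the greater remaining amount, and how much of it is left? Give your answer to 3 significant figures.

prolactin, 124 ng/mL

prolactin: 243 × (1/2)^0.975 ≈ 123.62 ng/mL.
cortisol: 116 × (1/2)^0.43527 ≈ 85.789 ng/mL.
Prolactin has more remaining, at ≈ 123.62 ng/mL.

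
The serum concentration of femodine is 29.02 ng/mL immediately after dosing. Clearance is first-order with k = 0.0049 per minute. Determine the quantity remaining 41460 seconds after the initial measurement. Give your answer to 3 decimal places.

0.982 ng/mL

t½ = ln 2 / k = 0.69315 / 0.0049 ≈ 141.46 minutes.
Convert the elapsed time: 41460 seconds = 691 minutes.
Number of half-lives: n = 691/141.46 ≈ 4.8848.
Remaining = 29.02 × (1/2)^4.8848 = 29.02 × 0.033847 ≈ 0.98224 ng/mL.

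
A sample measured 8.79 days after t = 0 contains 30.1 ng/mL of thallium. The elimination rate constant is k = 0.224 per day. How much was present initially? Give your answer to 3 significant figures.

t½ = ln 2 / k = 0.69315 / 0.224 ≈ 3.0944 days.
Number of half-lives elapsed: n = 8.79/3.0944 ≈ 2.8406.
A₀ = A × 2^n = 30.1 × 2^2.8406 = 30.1 × 7.1632 ≈ 215.61 ng/mL.

216 ng/mL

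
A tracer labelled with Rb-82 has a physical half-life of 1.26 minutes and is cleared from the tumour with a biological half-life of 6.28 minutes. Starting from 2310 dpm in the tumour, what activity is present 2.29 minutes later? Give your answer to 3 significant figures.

509 dpm

1/t_eff = 1/t_phys + 1/t_biol = 1/1.26 + 1/6.28 = 0.95289 per minute.
t_eff = 1.26 × 6.28 / (1.26 + 6.28) ≈ 1.0494 minutes.
Remaining = 2310 × (1/2)^(2.29/1.0494) = 2310 × (1/2)^2.1821 ≈ 509.02 dpm.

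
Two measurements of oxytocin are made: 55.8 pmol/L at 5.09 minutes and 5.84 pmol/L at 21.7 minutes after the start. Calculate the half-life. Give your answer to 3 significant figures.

5.10 minutes

Over Δt = 21.7 − 5.09 = 16.61 minutes, the level fell by a factor of 55.8/5.84 ≈ 9.5548.
n = log₂(9.5548) ≈ 3.2562 half-lives, so t½ = 16.61/3.2562 ≈ 5.101 minutes.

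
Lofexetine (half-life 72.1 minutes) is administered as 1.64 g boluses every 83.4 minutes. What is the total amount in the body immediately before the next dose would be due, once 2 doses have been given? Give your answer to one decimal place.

The 2 doses were given 166.8, 83.4 minutes ago.
Total = 1.64·(1/2)^(166.8/72.1) + 1.64·(1/2)^(83.4/72.1)
      = 0.32993 + 0.73559 ≈ 1.0655 g.

1.1 g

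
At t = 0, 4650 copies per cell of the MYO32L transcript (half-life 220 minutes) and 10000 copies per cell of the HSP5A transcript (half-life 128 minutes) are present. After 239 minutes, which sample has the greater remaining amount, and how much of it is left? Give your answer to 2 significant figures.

HSP5A transcript, 2700 copies per cell

MYO32L transcript: 4650 × (1/2)^1.0864 ≈ 2189.9 copies per cell.
HSP5A transcript: 10000 × (1/2)^1.8672 ≈ 2741.1 copies per cell.
HSP5A transcript has more remaining, at ≈ 2741.1 copies per cell.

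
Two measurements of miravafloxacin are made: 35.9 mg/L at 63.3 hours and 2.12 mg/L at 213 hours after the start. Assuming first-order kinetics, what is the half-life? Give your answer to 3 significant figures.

36.7 hours

Over Δt = 213 − 63.3 = 149.7 hours, the level fell by a factor of 35.9/2.12 ≈ 16.934.
n = log₂(16.934) ≈ 4.0818 half-lives, so t½ = 149.7/4.0818 ≈ 36.675 hours.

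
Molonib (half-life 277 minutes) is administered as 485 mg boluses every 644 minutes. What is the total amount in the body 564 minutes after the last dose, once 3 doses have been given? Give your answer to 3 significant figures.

147 mg

The 3 doses were given 1852, 1208, 564 minutes ago.
Total = 485·(1/2)^(1852/277) + 485·(1/2)^(1208/277) + 485·(1/2)^(564/277)
      = 4.7106 + 23.602 + 118.25 ≈ 146.57 mg.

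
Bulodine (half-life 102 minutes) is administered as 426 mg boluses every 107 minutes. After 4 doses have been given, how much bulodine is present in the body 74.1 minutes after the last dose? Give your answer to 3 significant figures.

471 mg

The 4 doses were given 395.1, 288.1, 181.1, 74.1 minutes ago.
Total = 426·(1/2)^(395.1/102) + 426·(1/2)^(288.1/102) + 426·(1/2)^(181.1/102) + 426·(1/2)^(74.1/102)
      = 29.064 + 60.138 + 124.43 + 257.47 ≈ 471.1 mg.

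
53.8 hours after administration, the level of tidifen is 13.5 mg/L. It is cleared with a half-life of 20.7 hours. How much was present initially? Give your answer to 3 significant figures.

Number of half-lives elapsed: n = 53.8/20.7 ≈ 2.599.
A₀ = A × 2^n = 13.5 × 2^2.599 = 13.5 × 6.0588 ≈ 81.794 mg/L.

81.8 mg/L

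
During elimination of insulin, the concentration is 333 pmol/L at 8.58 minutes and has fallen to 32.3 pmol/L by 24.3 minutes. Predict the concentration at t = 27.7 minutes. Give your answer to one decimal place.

Over Δt = 24.3 − 8.58 = 15.72 minutes, the level fell by a factor of 333/32.3 ≈ 10.31.
n = log₂(10.31) ≈ 3.3659 half-lives, so t½ = 15.72/3.3659 ≈ 4.6703 minutes.
From t = 24.3 to t = 27.7: 32.3 × (1/2)^((27.7−24.3)/4.6703) ≈ 19.501 pmol/L.

19.5 pmol/L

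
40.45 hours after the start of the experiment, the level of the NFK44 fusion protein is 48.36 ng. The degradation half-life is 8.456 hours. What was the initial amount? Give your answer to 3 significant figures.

Number of half-lives elapsed: n = 40.45/8.456 ≈ 4.7836.
A₀ = A × 2^n = 48.36 × 2^4.7836 = 48.36 × 27.542 ≈ 1332 ng.

1330 ng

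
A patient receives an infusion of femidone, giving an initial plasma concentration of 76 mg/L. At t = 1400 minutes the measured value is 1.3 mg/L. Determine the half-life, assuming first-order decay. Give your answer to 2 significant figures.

240 minutes

A/A₀ = 1.3/76 ≈ 0.017105.
n = log₂(58.462) ≈ 5.8694 half-lives elapsed in 1400 minutes.
t½ = 1400/5.8694 ≈ 238.52 minutes.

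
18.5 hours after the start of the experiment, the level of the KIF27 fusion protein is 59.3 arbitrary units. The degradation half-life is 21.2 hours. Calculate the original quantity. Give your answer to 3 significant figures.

Number of half-lives elapsed: n = 18.5/21.2 ≈ 0.87264.
A₀ = A × 2^n = 59.3 × 2^0.87264 = 59.3 × 1.831 ≈ 108.58 arbitrary units.

109 arbitrary units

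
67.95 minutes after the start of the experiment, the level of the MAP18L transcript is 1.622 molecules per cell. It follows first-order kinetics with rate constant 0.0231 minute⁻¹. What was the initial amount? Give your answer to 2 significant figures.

t½ = ln 2 / λ = 0.69315 / 0.0231 ≈ 30.006 minutes.
Number of half-lives elapsed: n = 67.95/30.006 ≈ 2.2645.
A₀ = A × 2^n = 1.622 × 2^2.2645 = 1.622 × 4.8049 ≈ 7.7936 molecules per cell.

7.8 molecules per cell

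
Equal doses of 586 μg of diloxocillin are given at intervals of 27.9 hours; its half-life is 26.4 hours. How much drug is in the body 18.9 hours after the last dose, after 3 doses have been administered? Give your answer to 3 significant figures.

611 μg

The 3 doses were given 74.7, 46.8, 18.9 hours ago.
Total = 586·(1/2)^(74.7/26.4) + 586·(1/2)^(46.8/26.4) + 586·(1/2)^(18.9/26.4)
      = 82.437 + 171.5 + 356.77 ≈ 610.7 μg.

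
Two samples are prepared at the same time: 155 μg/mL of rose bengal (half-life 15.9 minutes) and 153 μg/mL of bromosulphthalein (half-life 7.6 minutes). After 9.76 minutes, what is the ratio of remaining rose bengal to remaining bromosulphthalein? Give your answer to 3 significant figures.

1.61

rose bengal: 155 × (1/2)^(9.76/15.9) = 155 × (1/2)^0.61384 ≈ 101.29 μg/mL.
bromosulphthalein: 153 × (1/2)^(9.76/7.6) = 153 × (1/2)^1.2842 ≈ 62.821 μg/mL.
Ratio ≈ 101.29 / 62.821 ≈ 1.6123.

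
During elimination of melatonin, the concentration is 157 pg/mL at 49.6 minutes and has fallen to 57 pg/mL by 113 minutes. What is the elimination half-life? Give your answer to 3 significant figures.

Over Δt = 113 − 49.6 = 63.4 minutes, the level fell by a factor of 157/57 ≈ 2.7544.
n = log₂(2.7544) ≈ 1.4617 half-lives, so t½ = 63.4/1.4617 ≈ 43.373 minutes.

43.4 minutes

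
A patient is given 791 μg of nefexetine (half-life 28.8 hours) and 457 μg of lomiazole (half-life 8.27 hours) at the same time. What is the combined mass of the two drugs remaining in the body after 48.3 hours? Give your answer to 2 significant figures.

nefexetine: 791 × (1/2)^(48.3/28.8) = 791 × (1/2)^1.6771 ≈ 247.36 μg.
lomiazole: 457 × (1/2)^(48.3/8.27) = 457 × (1/2)^5.8404 ≈ 7.976 μg.
Total = 247.36 + 7.976 ≈ 255.33 μg.

260 μg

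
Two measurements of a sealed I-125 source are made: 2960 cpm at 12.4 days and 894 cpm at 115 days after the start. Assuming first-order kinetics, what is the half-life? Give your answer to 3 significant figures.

59.4 days

Over Δt = 115 − 12.4 = 102.6 days, the level fell by a factor of 2960/894 ≈ 3.311.
n = log₂(3.311) ≈ 1.7273 half-lives, so t½ = 102.6/1.7273 ≈ 59.401 days.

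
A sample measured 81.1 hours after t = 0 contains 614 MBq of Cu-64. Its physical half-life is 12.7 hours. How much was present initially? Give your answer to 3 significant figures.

Number of half-lives elapsed: n = 81.1/12.7 ≈ 6.3858.
A₀ = A × 2^n = 614 × 2^6.3858 = 614 × 83.623 ≈ 51344 MBq.

51300 MBq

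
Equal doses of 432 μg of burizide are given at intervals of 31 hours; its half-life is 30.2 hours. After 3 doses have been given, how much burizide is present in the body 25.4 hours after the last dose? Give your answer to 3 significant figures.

418 μg

The 3 doses were given 87.4, 56.4, 25.4 hours ago.
Total = 432·(1/2)^(87.4/30.2) + 432·(1/2)^(56.4/30.2) + 432·(1/2)^(25.4/30.2)
      = 58.115 + 118.38 + 241.16 ≈ 417.66 μg.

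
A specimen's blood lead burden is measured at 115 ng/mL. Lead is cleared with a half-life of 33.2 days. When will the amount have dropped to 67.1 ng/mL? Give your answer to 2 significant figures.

26 days

Fraction remaining = 67.1/115 ≈ 0.58348.
n = log₂(115/67.1) = ln(1.7139)/ln 2 ≈ 0.77725 half-lives.
t = n × t½ = 0.77725 × 33.2 ≈ 25.805 days.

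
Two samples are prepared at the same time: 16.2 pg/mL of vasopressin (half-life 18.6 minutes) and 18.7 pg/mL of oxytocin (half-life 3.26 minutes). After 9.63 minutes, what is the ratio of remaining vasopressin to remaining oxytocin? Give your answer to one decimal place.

4.7

vasopressin: 16.2 × (1/2)^(9.63/18.6) = 16.2 × (1/2)^0.51774 ≈ 11.315 pg/mL.
oxytocin: 18.7 × (1/2)^(9.63/3.26) = 18.7 × (1/2)^2.954 ≈ 2.4133 pg/mL.
Ratio ≈ 11.315 / 2.4133 ≈ 4.6887.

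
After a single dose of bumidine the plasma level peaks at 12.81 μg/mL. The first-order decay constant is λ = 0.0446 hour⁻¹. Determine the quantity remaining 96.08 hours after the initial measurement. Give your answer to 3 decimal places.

t½ = ln 2 / λ = 0.69315 / 0.0446 ≈ 15.541 hours.
Number of half-lives: n = 96.08/15.541 ≈ 6.1822.
Remaining = 12.81 × (1/2)^6.1822 = 12.81 × 0.013771 ≈ 0.17641 μg/mL.

0.176 μg/mL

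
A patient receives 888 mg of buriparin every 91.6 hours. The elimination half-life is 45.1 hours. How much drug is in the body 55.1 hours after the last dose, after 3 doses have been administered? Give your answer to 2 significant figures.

The 3 doses were given 238.3, 146.7, 55.1 hours ago.
Total = 888·(1/2)^(238.3/45.1) + 888·(1/2)^(146.7/45.1) + 888·(1/2)^(55.1/45.1)
      = 22.794 + 93.16 + 380.75 ≈ 496.7 mg.

500 mg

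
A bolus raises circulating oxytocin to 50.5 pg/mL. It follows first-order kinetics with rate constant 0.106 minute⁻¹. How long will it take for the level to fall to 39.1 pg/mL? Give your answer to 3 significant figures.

t½ = ln 2 / λ = 0.69315 / 0.106 ≈ 6.5391 minutes.
Fraction remaining = 39.1/50.5 ≈ 0.77426.
n = log₂(50.5/39.1) = ln(1.2916)/ln 2 ≈ 0.36911 half-lives.
t = n × t½ = 0.36911 × 6.5391 ≈ 2.4137 minutes.

2.41 minutes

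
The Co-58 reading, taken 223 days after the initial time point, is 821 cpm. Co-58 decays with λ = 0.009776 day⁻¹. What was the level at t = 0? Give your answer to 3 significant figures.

t½ = ln 2 / λ = 0.69315 / 0.009776 ≈ 70.903 days.
Number of half-lives elapsed: n = 223/70.903 ≈ 3.1451.
A₀ = A × 2^n = 821 × 2^3.1451 = 821 × 8.8467 ≈ 7263.2 cpm.

7260 cpm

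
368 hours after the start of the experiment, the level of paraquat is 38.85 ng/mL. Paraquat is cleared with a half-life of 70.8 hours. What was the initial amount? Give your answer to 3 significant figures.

1430 ng/mL

Number of half-lives elapsed: n = 368/70.8 ≈ 5.1977.
A₀ = A × 2^n = 38.85 × 2^5.1977 = 38.85 × 36.701 ≈ 1425.8 ng/mL.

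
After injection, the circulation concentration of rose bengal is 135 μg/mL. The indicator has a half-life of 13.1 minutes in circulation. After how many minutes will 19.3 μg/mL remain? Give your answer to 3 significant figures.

Fraction remaining = 19.3/135 ≈ 0.14296.
n = log₂(135/19.3) = ln(6.9948)/ln 2 ≈ 2.8063 half-lives.
t = n × t½ = 2.8063 × 13.1 ≈ 36.762 minutes.

36.8 minutes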